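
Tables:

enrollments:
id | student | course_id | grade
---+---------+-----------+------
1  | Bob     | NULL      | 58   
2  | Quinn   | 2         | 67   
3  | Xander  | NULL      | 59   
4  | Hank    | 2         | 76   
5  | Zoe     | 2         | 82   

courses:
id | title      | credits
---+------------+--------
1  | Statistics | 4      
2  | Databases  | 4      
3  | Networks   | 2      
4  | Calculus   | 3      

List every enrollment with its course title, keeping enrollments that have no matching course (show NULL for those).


LEFT JOIN keeps every row from enrollments (the left table); where course_id has no match in courses, the course columns become NULL. Walk through each enrollment:
  - enrollment 1 (Bob): course_id=NULL, no match -> kept with NULL
  - enrollment 2 (Quinn): course_id=2 -> matches Databases
  - enrollment 3 (Xander): course_id=NULL, no match -> kept with NULL
  - enrollment 4 (Hank): course_id=2 -> matches Databases
  - enrollment 5 (Zoe): course_id=2 -> matches Databases
All 5 rows appear; 2 have NULL course.

SQL:
SELECT a.student, b.title AS course
FROM enrollments a
LEFT JOIN courses b ON a.course_id = b.id

Result:
student | course   
--------+----------
Bob     | NULL     
Quinn   | Databases
Xander  | NULL     
Hank    | Databases
Zoe     | Databases


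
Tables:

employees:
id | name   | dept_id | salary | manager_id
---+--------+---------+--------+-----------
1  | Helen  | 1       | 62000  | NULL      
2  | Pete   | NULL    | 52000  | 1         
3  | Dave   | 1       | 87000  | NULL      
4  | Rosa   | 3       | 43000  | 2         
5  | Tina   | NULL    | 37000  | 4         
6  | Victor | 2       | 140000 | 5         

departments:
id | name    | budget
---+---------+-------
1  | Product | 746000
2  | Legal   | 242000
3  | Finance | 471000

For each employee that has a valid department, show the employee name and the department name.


INNER JOIN keeps only employees rows whose dept_id matches an id in departments. Walk through each employee:
  - employee 1 (Helen): dept_id=1 -> matches Product
  - employee 2 (Pete): dept_id=NULL, no match -> dropped
  - employee 3 (Dave): dept_id=1 -> matches Product
  - employee 4 (Rosa): dept_id=3 -> matches Finance
  - employee 5 (Tina): dept_id=NULL, no match -> dropped
  - employee 6 (Victor): dept_id=2 -> matches Legal
So 2 of 6 rows are dropped.

SQL:
SELECT a.name, b.name AS department
FROM employees a
INNER JOIN departments b ON a.dept_id = b.id

Result:
name   | department
-------+-----------
Helen  | Product   
Dave   | Product   
Rosa   | Finance   
Victor | Legal     


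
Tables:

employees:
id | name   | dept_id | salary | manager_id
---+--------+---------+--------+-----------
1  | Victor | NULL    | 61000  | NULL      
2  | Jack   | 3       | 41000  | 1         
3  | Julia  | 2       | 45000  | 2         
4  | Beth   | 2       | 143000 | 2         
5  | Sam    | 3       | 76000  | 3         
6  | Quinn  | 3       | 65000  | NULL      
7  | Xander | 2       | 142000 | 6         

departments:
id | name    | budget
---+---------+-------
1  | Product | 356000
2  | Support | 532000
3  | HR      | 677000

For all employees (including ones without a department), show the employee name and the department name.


LEFT JOIN keeps every row from employees (the left table); where dept_id has no match in departments, the department columns become NULL. Walk through each employee:
  - employee 1 (Victor): dept_id=NULL, no match -> kept with NULL
  - employee 2 (Jack): dept_id=3 -> matches HR
  - employee 3 (Julia): dept_id=2 -> matches Support
  - employee 4 (Beth): dept_id=2 -> matches Support
  - employee 5 (Sam): dept_id=3 -> matches HR
  - employee 6 (Quinn): dept_id=3 -> matches HR
  - employee 7 (Xander): dept_id=2 -> matches Support
All 7 rows appear; 1 has NULL department.

SQL:
SELECT a.name, b.name AS department
FROM employees a
LEFT JOIN departments b ON a.dept_id = b.id

Result:
name   | department
-------+-----------
Victor | NULL      
Jack   | HR        
Julia  | Support   
Beth   | Support   
Sam    | HR        
Quinn  | HR        
Xander | Support   


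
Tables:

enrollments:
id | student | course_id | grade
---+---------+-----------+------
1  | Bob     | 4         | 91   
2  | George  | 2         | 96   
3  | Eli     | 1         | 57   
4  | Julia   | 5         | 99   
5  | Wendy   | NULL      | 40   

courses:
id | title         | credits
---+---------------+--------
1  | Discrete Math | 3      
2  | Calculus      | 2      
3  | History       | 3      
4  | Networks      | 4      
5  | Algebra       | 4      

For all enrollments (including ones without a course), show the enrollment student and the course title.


LEFT JOIN keeps every row from enrollments (the left table); where course_id has no match in courses, the course columns become NULL. Walk through each enrollment:
  - enrollment 1 (Bob): course_id=4 -> matches Networks
  - enrollment 2 (George): course_id=2 -> matches Calculus
  - enrollment 3 (Eli): course_id=1 -> matches Discrete Math
  - enrollment 4 (Julia): course_id=5 -> matches Algebra
  - enrollment 5 (Wendy): course_id=NULL, no match -> kept with NULL
All 5 rows appear; 1 has NULL course.

SQL:
SELECT a.student, b.title AS course
FROM enrollments a
LEFT JOIN courses b ON a.course_id = b.id

Result:
student | course       
--------+--------------
Bob     | Networks     
George  | Calculus     
Eli     | Discrete Math
Julia   | Algebra      
Wendy   | NULL         


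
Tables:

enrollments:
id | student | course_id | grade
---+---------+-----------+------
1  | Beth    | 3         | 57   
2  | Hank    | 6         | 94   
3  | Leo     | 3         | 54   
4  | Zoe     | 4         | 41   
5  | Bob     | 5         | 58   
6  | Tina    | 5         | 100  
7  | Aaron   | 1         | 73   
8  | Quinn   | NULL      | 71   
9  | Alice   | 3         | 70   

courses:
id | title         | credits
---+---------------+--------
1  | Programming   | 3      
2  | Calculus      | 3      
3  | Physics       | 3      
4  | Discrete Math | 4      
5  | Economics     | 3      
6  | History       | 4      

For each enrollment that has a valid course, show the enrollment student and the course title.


INNER JOIN keeps only enrollments rows whose course_id matches an id in courses. Walk through each enrollment:
  - enrollment 1 (Beth): course_id=3 -> matches Physics
  - enrollment 2 (Hank): course_id=6 -> matches History
  - enrollment 3 (Leo): course_id=3 -> matches Physics
  - enrollment 4 (Zoe): course_id=4 -> matches Discrete Math
  - enrollment 5 (Bob): course_id=5 -> matches Economics
  - enrollment 6 (Tina): course_id=5 -> matches Economics
  - enrollment 7 (Aaron): course_id=1 -> matches Programming
  - enrollment 8 (Quinn): course_id=NULL, no match -> dropped
  - enrollment 9 (Alice): course_id=3 -> matches Physics
So 1 of 9 rows is dropped.

SQL:
SELECT a.student, b.title AS course
FROM enrollments a
INNER JOIN courses b ON a.course_id = b.id

Result:
student | course       
--------+--------------
Beth    | Physics      
Hank    | History      
Leo     | Physics      
Zoe     | Discrete Math
Bob     | Economics    
Tina    | Economics    
Aaron   | Programming  
Alice   | Physics      


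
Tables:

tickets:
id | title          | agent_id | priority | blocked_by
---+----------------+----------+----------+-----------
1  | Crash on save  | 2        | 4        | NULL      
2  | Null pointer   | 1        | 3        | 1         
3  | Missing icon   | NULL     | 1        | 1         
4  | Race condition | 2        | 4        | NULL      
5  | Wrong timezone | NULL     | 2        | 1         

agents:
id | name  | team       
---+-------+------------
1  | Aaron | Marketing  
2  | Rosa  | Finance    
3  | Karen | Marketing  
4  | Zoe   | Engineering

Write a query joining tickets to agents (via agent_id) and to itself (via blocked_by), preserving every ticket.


Two LEFT JOINs from the same base table tickets: one to agents via agent_id, one to tickets itself via blocked_by. Both are LEFT so every ticket is preserved.
Match against agents:
  - ticket 1 (Crash on save): agent_id=2 -> matches Rosa
  - ticket 2 (Null pointer): agent_id=1 -> matches Aaron
  - ticket 3 (Missing icon): agent_id=NULL, no match -> kept with NULL
  - ticket 4 (Race condition): agent_id=2 -> matches Rosa
  - ticket 5 (Wrong timezone): agent_id=NULL, no match -> kept with NULL
Match against tickets (self):
  - ticket 1 (Crash on save): blocked_by=NULL -> NULL
  - ticket 2 (Null pointer): blocked_by=1 -> Crash on save
  - ticket 3 (Missing icon): blocked_by=1 -> Crash on save
  - ticket 4 (Race condition): blocked_by=NULL -> NULL
  - ticket 5 (Wrong timezone): blocked_by=1 -> Crash on save

SQL:
SELECT a.title, b.name AS agent, c.title AS blocked_by
FROM tickets a
LEFT JOIN agents b ON a.agent_id = b.id
LEFT JOIN tickets c ON a.blocked_by = c.id

Result:
title          | agent | blocked_by   
---------------+-------+--------------
Crash on save  | Rosa  | NULL         
Null pointer   | Aaron | Crash on save
Missing icon   | NULL  | Crash on save
Race condition | Rosa  | NULL         
Wrong timezone | NULL  | Crash on save


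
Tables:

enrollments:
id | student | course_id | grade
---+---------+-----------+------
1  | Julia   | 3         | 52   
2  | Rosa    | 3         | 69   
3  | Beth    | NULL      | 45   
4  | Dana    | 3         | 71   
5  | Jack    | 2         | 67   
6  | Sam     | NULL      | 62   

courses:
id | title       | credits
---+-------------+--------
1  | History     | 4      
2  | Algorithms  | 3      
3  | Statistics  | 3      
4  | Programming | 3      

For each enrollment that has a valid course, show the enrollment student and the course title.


INNER JOIN keeps only enrollments rows whose course_id matches an id in courses. Walk through each enrollment:
  - enrollment 1 (Julia): course_id=3 -> matches Statistics
  - enrollment 2 (Rosa): course_id=3 -> matches Statistics
  - enrollment 3 (Beth): course_id=NULL, no match -> dropped
  - enrollment 4 (Dana): course_id=3 -> matches Statistics
  - enrollment 5 (Jack): course_id=2 -> matches Algorithms
  - enrollment 6 (Sam): course_id=NULL, no match -> dropped
So 2 of 6 rows are dropped.

SQL:
SELECT a.student, b.title AS course
FROM enrollments a
INNER JOIN courses b ON a.course_id = b.id

Result:
student | course    
--------+-----------
Julia   | Statistics
Rosa    | Statistics
Dana    | Statistics
Jack    | Algorithms


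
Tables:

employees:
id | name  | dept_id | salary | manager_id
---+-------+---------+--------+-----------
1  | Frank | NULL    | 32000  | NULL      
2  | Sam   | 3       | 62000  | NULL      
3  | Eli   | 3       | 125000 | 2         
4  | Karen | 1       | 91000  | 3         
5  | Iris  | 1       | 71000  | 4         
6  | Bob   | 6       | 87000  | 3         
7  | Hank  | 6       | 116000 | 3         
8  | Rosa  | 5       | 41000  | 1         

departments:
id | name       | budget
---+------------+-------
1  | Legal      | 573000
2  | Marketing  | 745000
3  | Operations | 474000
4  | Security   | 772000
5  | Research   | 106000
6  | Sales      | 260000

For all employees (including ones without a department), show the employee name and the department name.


LEFT JOIN keeps every row from employees (the left table); where dept_id has no match in departments, the department columns become NULL. Walk through each employee:
  - employee 1 (Frank): dept_id=NULL, no match -> kept with NULL
  - employee 2 (Sam): dept_id=3 -> matches Operations
  - employee 3 (Eli): dept_id=3 -> matches Operations
  - employee 4 (Karen): dept_id=1 -> matches Legal
  - employee 5 (Iris): dept_id=1 -> matches Legal
  - employee 6 (Bob): dept_id=6 -> matches Sales
  - employee 7 (Hank): dept_id=6 -> matches Sales
  - employee 8 (Rosa): dept_id=5 -> matches Research
All 8 rows appear; 1 has NULL department.

SQL:
SELECT a.name, b.name AS department
FROM employees a
LEFT JOIN departments b ON a.dept_id = b.id

Result:
name  | department
------+-----------
Frank | NULL      
Sam   | Operations
Eli   | Operations
Karen | Legal     
Iris  | Legal     
Bob   | Sales     
Hank  | Sales     
Rosa  | Research  


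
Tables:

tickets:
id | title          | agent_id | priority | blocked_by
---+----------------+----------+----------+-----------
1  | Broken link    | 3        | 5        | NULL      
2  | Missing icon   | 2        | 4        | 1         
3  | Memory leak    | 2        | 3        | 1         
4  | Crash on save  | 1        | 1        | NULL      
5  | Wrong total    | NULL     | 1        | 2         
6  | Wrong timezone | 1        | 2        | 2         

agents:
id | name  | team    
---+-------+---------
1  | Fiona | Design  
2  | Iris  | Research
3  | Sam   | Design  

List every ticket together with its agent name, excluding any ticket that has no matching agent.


INNER JOIN keeps only tickets rows whose agent_id matches an id in agents. Walk through each ticket:
  - ticket 1 (Broken link): agent_id=3 -> matches Sam
  - ticket 2 (Missing icon): agent_id=2 -> matches Iris
  - ticket 3 (Memory leak): agent_id=2 -> matches Iris
  - ticket 4 (Crash on save): agent_id=1 -> matches Fiona
  - ticket 5 (Wrong total): agent_id=NULL, no match -> dropped
  - ticket 6 (Wrong timezone): agent_id=1 -> matches Fiona
So 1 of 6 rows is dropped.

SQL:
SELECT a.title, b.name AS agent
FROM tickets a
INNER JOIN agents b ON a.agent_id = b.id

Result:
title          | agent
---------------+------
Broken link    | Sam  
Missing icon   | Iris 
Memory leak    | Iris 
Crash on save  | Fiona
Wrong timezone | Fiona


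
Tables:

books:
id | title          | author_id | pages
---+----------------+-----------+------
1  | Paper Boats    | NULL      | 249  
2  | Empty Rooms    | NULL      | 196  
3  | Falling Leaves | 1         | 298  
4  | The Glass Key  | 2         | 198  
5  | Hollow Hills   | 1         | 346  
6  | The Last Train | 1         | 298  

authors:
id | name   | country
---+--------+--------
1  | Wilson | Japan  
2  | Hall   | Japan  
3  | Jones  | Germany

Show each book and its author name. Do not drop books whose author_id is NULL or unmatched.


LEFT JOIN keeps every row from books (the left table); where author_id has no match in authors, the author columns become NULL. Walk through each book:
  - book 1 (Paper Boats): author_id=NULL, no match -> kept with NULL
  - book 2 (Empty Rooms): author_id=NULL, no match -> kept with NULL
  - book 3 (Falling Leaves): author_id=1 -> matches Wilson
  - book 4 (The Glass Key): author_id=2 -> matches Hall
  - book 5 (Hollow Hills): author_id=1 -> matches Wilson
  - book 6 (The Last Train): author_id=1 -> matches Wilson
All 6 rows appear; 2 have NULL author.

SQL:
SELECT a.title, b.name AS author
FROM books a
LEFT JOIN authors b ON a.author_id = b.id

Result:
title          | author
---------------+-------
Paper Boats    | NULL  
Empty Rooms    | NULL  
Falling Leaves | Wilson
The Glass Key  | Hall  
Hollow Hills   | Wilson
The Last Train | Wilson


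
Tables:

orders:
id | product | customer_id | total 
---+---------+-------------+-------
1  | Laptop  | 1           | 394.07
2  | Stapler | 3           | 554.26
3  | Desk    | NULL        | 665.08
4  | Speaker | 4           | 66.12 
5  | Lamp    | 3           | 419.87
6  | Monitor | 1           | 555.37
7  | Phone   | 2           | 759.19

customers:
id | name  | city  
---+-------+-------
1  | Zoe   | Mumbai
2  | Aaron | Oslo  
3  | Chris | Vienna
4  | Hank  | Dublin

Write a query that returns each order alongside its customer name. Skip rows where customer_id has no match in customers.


INNER JOIN keeps only orders rows whose customer_id matches an id in customers. Walk through each order:
  - order 1 (Laptop): customer_id=1 -> matches Zoe
  - order 2 (Stapler): customer_id=3 -> matches Chris
  - order 3 (Desk): customer_id=NULL, no match -> dropped
  - order 4 (Speaker): customer_id=4 -> matches Hank
  - order 5 (Lamp): customer_id=3 -> matches Chris
  - order 6 (Monitor): customer_id=1 -> matches Zoe
  - order 7 (Phone): customer_id=2 -> matches Aaron
So 1 of 7 rows is dropped.

SQL:
SELECT a.product, b.name AS customer
FROM orders a
INNER JOIN customers b ON a.customer_id = b.id

Result:
product | customer
--------+---------
Laptop  | Zoe     
Stapler | Chris   
Speaker | Hank    
Lamp    | Chris   
Monitor | Zoe     
Phone   | Aaron   


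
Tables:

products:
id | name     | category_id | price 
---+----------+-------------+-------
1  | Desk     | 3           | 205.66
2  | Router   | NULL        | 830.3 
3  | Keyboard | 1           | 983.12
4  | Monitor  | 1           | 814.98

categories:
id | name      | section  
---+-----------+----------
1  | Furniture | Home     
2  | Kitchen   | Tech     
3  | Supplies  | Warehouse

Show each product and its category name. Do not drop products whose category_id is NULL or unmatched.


LEFT JOIN keeps every row from products (the left table); where category_id has no match in categories, the category columns become NULL. Walk through each product:
  - product 1 (Desk): category_id=3 -> matches Supplies
  - product 2 (Router): category_id=NULL, no match -> kept with NULL
  - product 3 (Keyboard): category_id=1 -> matches Furniture
  - product 4 (Monitor): category_id=1 -> matches Furniture
All 4 rows appear; 1 has NULL category.

SQL:
SELECT a.name, b.name AS category
FROM products a
LEFT JOIN categories b ON a.category_id = b.id

Result:
name     | category 
---------+----------
Desk     | Supplies 
Router   | NULL     
Keyboard | Furniture
Monitor  | Furniture


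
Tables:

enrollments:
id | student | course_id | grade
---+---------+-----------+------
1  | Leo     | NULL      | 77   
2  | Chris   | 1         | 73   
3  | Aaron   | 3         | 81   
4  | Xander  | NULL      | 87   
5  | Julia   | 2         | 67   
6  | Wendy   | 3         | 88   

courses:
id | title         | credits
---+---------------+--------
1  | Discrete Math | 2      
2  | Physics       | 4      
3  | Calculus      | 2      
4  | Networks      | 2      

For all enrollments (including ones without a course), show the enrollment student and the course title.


LEFT JOIN keeps every row from enrollments (the left table); where course_id has no match in courses, the course columns become NULL. Walk through each enrollment:
  - enrollment 1 (Leo): course_id=NULL, no match -> kept with NULL
  - enrollment 2 (Chris): course_id=1 -> matches Discrete Math
  - enrollment 3 (Aaron): course_id=3 -> matches Calculus
  - enrollment 4 (Xander): course_id=NULL, no match -> kept with NULL
  - enrollment 5 (Julia): course_id=2 -> matches Physics
  - enrollment 6 (Wendy): course_id=3 -> matches Calculus
All 6 rows appear; 2 have NULL course.

SQL:
SELECT a.student, b.title AS course
FROM enrollments a
LEFT JOIN courses b ON a.course_id = b.id

Result:
student | course       
--------+--------------
Leo     | NULL         
Chris   | Discrete Math
Aaron   | Calculus     
Xander  | NULL         
Julia   | Physics      
Wendy   | Calculus     


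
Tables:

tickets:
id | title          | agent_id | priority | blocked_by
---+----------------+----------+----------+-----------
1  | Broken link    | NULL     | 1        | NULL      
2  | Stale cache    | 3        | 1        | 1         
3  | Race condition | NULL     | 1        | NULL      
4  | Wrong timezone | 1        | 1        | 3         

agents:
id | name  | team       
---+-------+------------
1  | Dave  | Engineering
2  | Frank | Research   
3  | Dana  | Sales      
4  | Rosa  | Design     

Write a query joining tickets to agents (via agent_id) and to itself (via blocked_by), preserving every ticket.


Two LEFT JOINs from the same base table tickets: one to agents via agent_id, one to tickets itself via blocked_by. Both are LEFT so every ticket is preserved.
Match against agents:
  - ticket 1 (Broken link): agent_id=NULL, no match -> kept with NULL
  - ticket 2 (Stale cache): agent_id=3 -> matches Dana
  - ticket 3 (Race condition): agent_id=NULL, no match -> kept with NULL
  - ticket 4 (Wrong timezone): agent_id=1 -> matches Dave
Match against tickets (self):
  - ticket 1 (Broken link): blocked_by=NULL -> NULL
  - ticket 2 (Stale cache): blocked_by=1 -> Broken link
  - ticket 3 (Race condition): blocked_by=NULL -> NULL
  - ticket 4 (Wrong timezone): blocked_by=3 -> Race condition

SQL:
SELECT a.title, b.name AS agent, c.title AS blocked_by
FROM tickets a
LEFT JOIN agents b ON a.agent_id = b.id
LEFT JOIN tickets c ON a.blocked_by = c.id

Result:
title          | agent | blocked_by    
---------------+-------+---------------
Broken link    | NULL  | NULL          
Stale cache    | Dana  | Broken link   
Race condition | NULL  | NULL          
Wrong timezone | Dave  | Race condition


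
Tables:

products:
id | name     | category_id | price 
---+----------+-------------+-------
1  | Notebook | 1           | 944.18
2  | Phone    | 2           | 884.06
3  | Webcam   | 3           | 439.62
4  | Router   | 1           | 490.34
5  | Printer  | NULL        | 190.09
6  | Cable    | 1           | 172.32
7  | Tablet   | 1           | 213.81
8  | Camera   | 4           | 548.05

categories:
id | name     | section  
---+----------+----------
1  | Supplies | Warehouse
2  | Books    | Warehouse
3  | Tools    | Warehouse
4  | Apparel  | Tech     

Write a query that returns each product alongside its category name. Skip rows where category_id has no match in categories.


INNER JOIN keeps only products rows whose category_id matches an id in categories. Walk through each product:
  - product 1 (Notebook): category_id=1 -> matches Supplies
  - product 2 (Phone): category_id=2 -> matches Books
  - product 3 (Webcam): category_id=3 -> matches Tools
  - product 4 (Router): category_id=1 -> matches Supplies
  - product 5 (Printer): category_id=NULL, no match -> dropped
  - product 6 (Cable): category_id=1 -> matches Supplies
  - product 7 (Tablet): category_id=1 -> matches Supplies
  - product 8 (Camera): category_id=4 -> matches Apparel
So 1 of 8 rows is dropped.

SQL:
SELECT a.name, b.name AS category
FROM products a
INNER JOIN categories b ON a.category_id = b.id

Result:
name     | category
---------+---------
Notebook | Supplies
Phone    | Books   
Webcam   | Tools   
Router   | Supplies
Cable    | Supplies
Tablet   | Supplies
Camera   | Apparel 


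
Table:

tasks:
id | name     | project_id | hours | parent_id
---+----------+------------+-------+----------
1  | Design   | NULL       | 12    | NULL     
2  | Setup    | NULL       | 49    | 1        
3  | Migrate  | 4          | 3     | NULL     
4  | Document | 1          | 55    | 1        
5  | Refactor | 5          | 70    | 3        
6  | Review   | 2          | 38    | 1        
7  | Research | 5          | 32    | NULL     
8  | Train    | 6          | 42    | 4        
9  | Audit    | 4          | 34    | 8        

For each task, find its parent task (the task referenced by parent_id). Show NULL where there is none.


This is a self-join: tasks is joined to a second copy of itself, matching each row's parent_id to another row's id. Use LEFT JOIN so rows with parent_id=NULL are kept.
  - task 1 (Design): parent_id=NULL -> NULL
  - task 2 (Setup): parent_id=1 -> Design
  - task 3 (Migrate): parent_id=NULL -> NULL
  - task 4 (Document): parent_id=1 -> Design
  - task 5 (Refactor): parent_id=3 -> Migrate
  - task 6 (Review): parent_id=1 -> Design
  - task 7 (Research): parent_id=NULL -> NULL
  - task 8 (Train): parent_id=4 -> Document
  - task 9 (Audit): parent_id=8 -> Train

SQL:
SELECT a.name AS item, b.name AS parent
FROM tasks a
LEFT JOIN tasks b ON a.parent_id = b.id

Result:
item     | parent  
---------+---------
Design   | NULL    
Setup    | Design  
Migrate  | NULL    
Document | Design  
Refactor | Migrate 
Review   | Design  
Research | NULL    
Train    | Document
Audit    | Train   


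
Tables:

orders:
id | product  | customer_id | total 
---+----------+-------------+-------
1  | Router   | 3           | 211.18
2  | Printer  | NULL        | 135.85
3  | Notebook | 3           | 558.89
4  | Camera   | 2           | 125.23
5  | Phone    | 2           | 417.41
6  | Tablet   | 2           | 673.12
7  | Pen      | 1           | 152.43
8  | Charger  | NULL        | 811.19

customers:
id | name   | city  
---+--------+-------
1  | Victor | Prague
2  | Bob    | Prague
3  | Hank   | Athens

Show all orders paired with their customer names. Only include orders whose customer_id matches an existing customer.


INNER JOIN keeps only orders rows whose customer_id matches an id in customers. Walk through each order:
  - order 1 (Router): customer_id=3 -> matches Hank
  - order 2 (Printer): customer_id=NULL, no match -> dropped
  - order 3 (Notebook): customer_id=3 -> matches Hank
  - order 4 (Camera): customer_id=2 -> matches Bob
  - order 5 (Phone): customer_id=2 -> matches Bob
  - order 6 (Tablet): customer_id=2 -> matches Bob
  - order 7 (Pen): customer_id=1 -> matches Victor
  - order 8 (Charger): customer_id=NULL, no match -> dropped
So 2 of 8 rows are dropped.

SQL:
SELECT a.product, b.name AS customer
FROM orders a
INNER JOIN customers b ON a.customer_id = b.id

Result:
product  | customer
---------+---------
Router   | Hank    
Notebook | Hank    
Camera   | Bob     
Phone    | Bob     
Tablet   | Bob     
Pen      | Victor  


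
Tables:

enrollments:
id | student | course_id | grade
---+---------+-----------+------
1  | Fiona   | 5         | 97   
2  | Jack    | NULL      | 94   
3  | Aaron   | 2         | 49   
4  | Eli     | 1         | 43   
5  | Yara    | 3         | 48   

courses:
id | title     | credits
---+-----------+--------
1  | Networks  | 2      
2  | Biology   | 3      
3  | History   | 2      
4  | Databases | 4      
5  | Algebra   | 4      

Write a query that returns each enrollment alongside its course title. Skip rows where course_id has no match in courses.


INNER JOIN keeps only enrollments rows whose course_id matches an id in courses. Walk through each enrollment:
  - enrollment 1 (Fiona): course_id=5 -> matches Algebra
  - enrollment 2 (Jack): course_id=NULL, no match -> dropped
  - enrollment 3 (Aaron): course_id=2 -> matches Biology
  - enrollment 4 (Eli): course_id=1 -> matches Networks
  - enrollment 5 (Yara): course_id=3 -> matches History
So 1 of 5 rows is dropped.

SQL:
SELECT a.student, b.title AS course
FROM enrollments a
INNER JOIN courses b ON a.course_id = b.id

Result:
student | course  
--------+---------
Fiona   | Algebra 
Aaron   | Biology 
Eli     | Networks
Yara    | History 


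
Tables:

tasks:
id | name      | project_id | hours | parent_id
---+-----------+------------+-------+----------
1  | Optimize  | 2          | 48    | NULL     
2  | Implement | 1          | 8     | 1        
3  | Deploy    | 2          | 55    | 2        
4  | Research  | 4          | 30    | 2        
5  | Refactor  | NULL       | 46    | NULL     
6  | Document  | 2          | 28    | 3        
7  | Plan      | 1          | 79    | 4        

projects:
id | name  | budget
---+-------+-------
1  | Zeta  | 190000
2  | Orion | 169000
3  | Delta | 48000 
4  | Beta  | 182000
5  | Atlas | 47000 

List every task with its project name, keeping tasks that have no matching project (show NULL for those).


LEFT JOIN keeps every row from tasks (the left table); where project_id has no match in projects, the project columns become NULL. Walk through each task:
  - task 1 (Optimize): project_id=2 -> matches Orion
  - task 2 (Implement): project_id=1 -> matches Zeta
  - task 3 (Deploy): project_id=2 -> matches Orion
  - task 4 (Research): project_id=4 -> matches Beta
  - task 5 (Refactor): project_id=NULL, no match -> kept with NULL
  - task 6 (Document): project_id=2 -> matches Orion
  - task 7 (Plan): project_id=1 -> matches Zeta
All 7 rows appear; 1 has NULL project.

SQL:
SELECT a.name, b.name AS project
FROM tasks a
LEFT JOIN projects b ON a.project_id = b.id

Result:
name      | project
----------+--------
Optimize  | Orion  
Implement | Zeta   
Deploy    | Orion  
Research  | Beta   
Refactor  | NULL   
Document  | Orion  
Plan      | Zeta   


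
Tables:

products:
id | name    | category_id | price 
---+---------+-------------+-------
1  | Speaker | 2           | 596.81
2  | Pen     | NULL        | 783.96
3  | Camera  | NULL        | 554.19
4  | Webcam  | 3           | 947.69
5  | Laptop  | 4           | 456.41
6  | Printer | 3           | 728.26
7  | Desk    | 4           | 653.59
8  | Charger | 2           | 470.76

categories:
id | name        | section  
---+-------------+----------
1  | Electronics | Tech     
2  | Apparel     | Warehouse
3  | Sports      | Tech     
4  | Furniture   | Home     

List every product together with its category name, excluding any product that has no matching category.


INNER JOIN keeps only products rows whose category_id matches an id in categories. Walk through each product:
  - product 1 (Speaker): category_id=2 -> matches Apparel
  - product 2 (Pen): category_id=NULL, no match -> dropped
  - product 3 (Camera): category_id=NULL, no match -> dropped
  - product 4 (Webcam): category_id=3 -> matches Sports
  - product 5 (Laptop): category_id=4 -> matches Furniture
  - product 6 (Printer): category_id=3 -> matches Sports
  - product 7 (Desk): category_id=4 -> matches Furniture
  - product 8 (Charger): category_id=2 -> matches Apparel
So 2 of 8 rows are dropped.

SQL:
SELECT a.name, b.name AS category
FROM products a
INNER JOIN categories b ON a.category_id = b.id

Result:
name    | category 
--------+----------
Speaker | Apparel  
Webcam  | Sports   
Laptop  | Furniture
Printer | Sports   
Desk    | Furniture
Charger | Apparel  


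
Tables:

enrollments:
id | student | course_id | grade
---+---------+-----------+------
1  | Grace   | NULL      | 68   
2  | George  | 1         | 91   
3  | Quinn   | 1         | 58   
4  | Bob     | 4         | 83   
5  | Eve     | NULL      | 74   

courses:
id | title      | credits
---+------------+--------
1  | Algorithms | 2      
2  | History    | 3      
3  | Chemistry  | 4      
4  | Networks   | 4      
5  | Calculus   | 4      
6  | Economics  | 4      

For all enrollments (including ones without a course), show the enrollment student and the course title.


LEFT JOIN keeps every row from enrollments (the left table); where course_id has no match in courses, the course columns become NULL. Walk through each enrollment:
  - enrollment 1 (Grace): course_id=NULL, no match -> kept with NULL
  - enrollment 2 (George): course_id=1 -> matches Algorithms
  - enrollment 3 (Quinn): course_id=1 -> matches Algorithms
  - enrollment 4 (Bob): course_id=4 -> matches Networks
  - enrollment 5 (Eve): course_id=NULL, no match -> kept with NULL
All 5 rows appear; 2 have NULL course.

SQL:
SELECT a.student, b.title AS course
FROM enrollments a
LEFT JOIN courses b ON a.course_id = b.id

Result:
student | course    
--------+-----------
Grace   | NULL      
George  | Algorithms
Quinn   | Algorithms
Bob     | Networks  
Eve     | NULL      


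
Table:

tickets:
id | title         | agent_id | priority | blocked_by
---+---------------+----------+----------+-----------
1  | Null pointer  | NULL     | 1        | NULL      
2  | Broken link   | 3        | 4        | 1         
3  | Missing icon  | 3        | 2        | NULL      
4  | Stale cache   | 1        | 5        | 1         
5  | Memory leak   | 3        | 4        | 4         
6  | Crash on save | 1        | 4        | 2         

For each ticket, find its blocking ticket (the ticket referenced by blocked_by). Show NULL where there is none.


This is a self-join: tickets is joined to a second copy of itself, matching each row's blocked_by to another row's id. Use LEFT JOIN so rows with blocked_by=NULL are kept.
  - ticket 1 (Null pointer): blocked_by=NULL -> NULL
  - ticket 2 (Broken link): blocked_by=1 -> Null pointer
  - ticket 3 (Missing icon): blocked_by=NULL -> NULL
  - ticket 4 (Stale cache): blocked_by=1 -> Null pointer
  - ticket 5 (Memory leak): blocked_by=4 -> Stale cache
  - ticket 6 (Crash on save): blocked_by=2 -> Broken link

SQL:
SELECT a.title AS item, b.title AS blocked_by
FROM tickets a
LEFT JOIN tickets b ON a.blocked_by = b.id

Result:
item          | blocked_by  
--------------+-------------
Null pointer  | NULL        
Broken link   | Null pointer
Missing icon  | NULL        
Stale cache   | Null pointer
Memory leak   | Stale cache 
Crash on save | Broken link 


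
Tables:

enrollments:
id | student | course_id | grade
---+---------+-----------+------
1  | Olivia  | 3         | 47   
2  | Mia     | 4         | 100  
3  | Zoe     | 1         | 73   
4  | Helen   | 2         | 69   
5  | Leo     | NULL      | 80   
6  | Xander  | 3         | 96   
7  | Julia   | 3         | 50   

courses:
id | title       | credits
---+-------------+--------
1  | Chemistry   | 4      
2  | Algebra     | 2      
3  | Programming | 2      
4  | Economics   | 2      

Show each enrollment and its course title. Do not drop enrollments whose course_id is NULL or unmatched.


LEFT JOIN keeps every row from enrollments (the left table); where course_id has no match in courses, the course columns become NULL. Walk through each enrollment:
  - enrollment 1 (Olivia): course_id=3 -> matches Programming
  - enrollment 2 (Mia): course_id=4 -> matches Economics
  - enrollment 3 (Zoe): course_id=1 -> matches Chemistry
  - enrollment 4 (Helen): course_id=2 -> matches Algebra
  - enrollment 5 (Leo): course_id=NULL, no match -> kept with NULL
  - enrollment 6 (Xander): course_id=3 -> matches Programming
  - enrollment 7 (Julia): course_id=3 -> matches Programming
All 7 rows appear; 1 has NULL course.

SQL:
SELECT a.student, b.title AS course
FROM enrollments a
LEFT JOIN courses b ON a.course_id = b.id

Result:
student | course     
--------+------------
Olivia  | Programming
Mia     | Economics  
Zoe     | Chemistry  
Helen   | Algebra    
Leo     | NULL       
Xander  | Programming
Julia   | Programming


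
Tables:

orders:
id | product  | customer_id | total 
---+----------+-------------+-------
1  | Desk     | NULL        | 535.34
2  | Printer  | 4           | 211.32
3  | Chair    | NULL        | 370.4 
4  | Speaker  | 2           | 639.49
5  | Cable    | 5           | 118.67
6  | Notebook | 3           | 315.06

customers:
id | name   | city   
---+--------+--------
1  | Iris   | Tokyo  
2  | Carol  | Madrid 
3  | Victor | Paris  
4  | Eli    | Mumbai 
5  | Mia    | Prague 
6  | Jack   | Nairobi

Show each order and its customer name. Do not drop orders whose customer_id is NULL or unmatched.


LEFT JOIN keeps every row from orders (the left table); where customer_id has no match in customers, the customer columns become NULL. Walk through each order:
  - order 1 (Desk): customer_id=NULL, no match -> kept with NULL
  - order 2 (Printer): customer_id=4 -> matches Eli
  - order 3 (Chair): customer_id=NULL, no match -> kept with NULL
  - order 4 (Speaker): customer_id=2 -> matches Carol
  - order 5 (Cable): customer_id=5 -> matches Mia
  - order 6 (Notebook): customer_id=3 -> matches Victor
All 6 rows appear; 2 have NULL customer.

SQL:
SELECT a.product, b.name AS customer
FROM orders a
LEFT JOIN customers b ON a.customer_id = b.id

Result:
product  | customer
---------+---------
Desk     | NULL    
Printer  | Eli     
Chair    | NULL    
Speaker  | Carol   
Cable    | Mia     
Notebook | Victor  


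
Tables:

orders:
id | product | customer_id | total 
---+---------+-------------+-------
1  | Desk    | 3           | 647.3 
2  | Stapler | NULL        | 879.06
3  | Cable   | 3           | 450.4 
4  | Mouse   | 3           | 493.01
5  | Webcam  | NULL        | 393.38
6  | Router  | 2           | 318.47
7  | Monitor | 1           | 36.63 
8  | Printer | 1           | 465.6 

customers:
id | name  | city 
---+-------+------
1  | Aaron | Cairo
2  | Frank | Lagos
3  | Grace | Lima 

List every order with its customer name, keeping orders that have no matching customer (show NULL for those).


LEFT JOIN keeps every row from orders (the left table); where customer_id has no match in customers, the customer columns become NULL. Walk through each order:
  - order 1 (Desk): customer_id=3 -> matches Grace
  - order 2 (Stapler): customer_id=NULL, no match -> kept with NULL
  - order 3 (Cable): customer_id=3 -> matches Grace
  - order 4 (Mouse): customer_id=3 -> matches Grace
  - order 5 (Webcam): customer_id=NULL, no match -> kept with NULL
  - order 6 (Router): customer_id=2 -> matches Frank
  - order 7 (Monitor): customer_id=1 -> matches Aaron
  - order 8 (Printer): customer_id=1 -> matches Aaron
All 8 rows appear; 2 have NULL customer.

SQL:
SELECT a.product, b.name AS customer
FROM orders a
LEFT JOIN customers b ON a.customer_id = b.id

Result:
product | customer
--------+---------
Desk    | Grace   
Stapler | NULL    
Cable   | Grace   
Mouse   | Grace   
Webcam  | NULL    
Router  | Frank   
Monitor | Aaron   
Printer | Aaron   


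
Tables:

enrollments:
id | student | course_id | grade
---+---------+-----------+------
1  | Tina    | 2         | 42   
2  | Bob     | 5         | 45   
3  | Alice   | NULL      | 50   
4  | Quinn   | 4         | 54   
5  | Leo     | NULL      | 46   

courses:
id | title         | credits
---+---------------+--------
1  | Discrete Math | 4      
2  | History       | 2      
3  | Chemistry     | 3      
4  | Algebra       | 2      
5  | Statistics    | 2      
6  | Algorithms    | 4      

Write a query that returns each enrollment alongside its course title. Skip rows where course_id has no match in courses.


INNER JOIN keeps only enrollments rows whose course_id matches an id in courses. Walk through each enrollment:
  - enrollment 1 (Tina): course_id=2 -> matches History
  - enrollment 2 (Bob): course_id=5 -> matches Statistics
  - enrollment 3 (Alice): course_id=NULL, no match -> dropped
  - enrollment 4 (Quinn): course_id=4 -> matches Algebra
  - enrollment 5 (Leo): course_id=NULL, no match -> dropped
So 2 of 5 rows are dropped.

SQL:
SELECT a.student, b.title AS course
FROM enrollments a
INNER JOIN courses b ON a.course_id = b.id

Result:
student | course    
--------+-----------
Tina    | History   
Bob     | Statistics
Quinn   | Algebra   


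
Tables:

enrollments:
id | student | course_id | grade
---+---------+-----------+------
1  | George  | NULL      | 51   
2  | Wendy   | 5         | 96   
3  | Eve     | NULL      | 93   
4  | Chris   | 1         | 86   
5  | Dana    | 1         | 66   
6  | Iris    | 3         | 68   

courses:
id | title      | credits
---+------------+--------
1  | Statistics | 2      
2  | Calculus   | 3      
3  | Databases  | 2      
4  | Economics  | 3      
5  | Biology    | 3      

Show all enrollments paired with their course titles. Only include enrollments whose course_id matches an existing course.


INNER JOIN keeps only enrollments rows whose course_id matches an id in courses. Walk through each enrollment:
  - enrollment 1 (George): course_id=NULL, no match -> dropped
  - enrollment 2 (Wendy): course_id=5 -> matches Biology
  - enrollment 3 (Eve): course_id=NULL, no match -> dropped
  - enrollment 4 (Chris): course_id=1 -> matches Statistics
  - enrollment 5 (Dana): course_id=1 -> matches Statistics
  - enrollment 6 (Iris): course_id=3 -> matches Databases
So 2 of 6 rows are dropped.

SQL:
SELECT a.student, b.title AS course
FROM enrollments a
INNER JOIN courses b ON a.course_id = b.id

Result:
student | course    
--------+-----------
Wendy   | Biology   
Chris   | Statistics
Dana    | Statistics
Iris    | Databases 


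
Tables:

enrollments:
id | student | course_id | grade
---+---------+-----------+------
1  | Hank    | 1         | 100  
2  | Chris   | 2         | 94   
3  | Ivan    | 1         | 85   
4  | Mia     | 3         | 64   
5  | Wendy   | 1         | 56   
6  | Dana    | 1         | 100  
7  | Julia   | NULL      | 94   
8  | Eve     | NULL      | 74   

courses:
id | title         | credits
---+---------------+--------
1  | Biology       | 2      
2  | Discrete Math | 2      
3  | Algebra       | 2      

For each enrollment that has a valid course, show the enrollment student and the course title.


INNER JOIN keeps only enrollments rows whose course_id matches an id in courses. Walk through each enrollment:
  - enrollment 1 (Hank): course_id=1 -> matches Biology
  - enrollment 2 (Chris): course_id=2 -> matches Discrete Math
  - enrollment 3 (Ivan): course_id=1 -> matches Biology
  - enrollment 4 (Mia): course_id=3 -> matches Algebra
  - enrollment 5 (Wendy): course_id=1 -> matches Biology
  - enrollment 6 (Dana): course_id=1 -> matches Biology
  - enrollment 7 (Julia): course_id=NULL, no match -> dropped
  - enrollment 8 (Eve): course_id=NULL, no match -> dropped
So 2 of 8 rows are dropped.

SQL:
SELECT a.student, b.title AS course
FROM enrollments a
INNER JOIN courses b ON a.course_id = b.id

Result:
student | course       
--------+--------------
Hank    | Biology      
Chris   | Discrete Math
Ivan    | Biology      
Mia     | Algebra      
Wendy   | Biology      
Dana    | Biology      
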